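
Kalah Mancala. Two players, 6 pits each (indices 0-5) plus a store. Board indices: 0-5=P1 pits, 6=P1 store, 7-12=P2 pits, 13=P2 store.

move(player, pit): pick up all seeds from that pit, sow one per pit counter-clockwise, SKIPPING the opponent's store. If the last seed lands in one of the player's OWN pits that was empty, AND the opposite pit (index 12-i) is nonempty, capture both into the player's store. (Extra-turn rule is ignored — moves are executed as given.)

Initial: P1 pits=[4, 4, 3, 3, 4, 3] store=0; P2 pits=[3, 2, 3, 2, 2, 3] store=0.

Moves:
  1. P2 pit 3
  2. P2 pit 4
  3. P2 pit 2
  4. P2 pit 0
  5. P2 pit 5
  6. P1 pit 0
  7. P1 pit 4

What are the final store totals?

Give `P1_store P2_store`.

Answer: 2 2

Derivation:
Move 1: P2 pit3 -> P1=[4,4,3,3,4,3](0) P2=[3,2,3,0,3,4](0)
Move 2: P2 pit4 -> P1=[5,4,3,3,4,3](0) P2=[3,2,3,0,0,5](1)
Move 3: P2 pit2 -> P1=[5,4,3,3,4,3](0) P2=[3,2,0,1,1,6](1)
Move 4: P2 pit0 -> P1=[5,4,3,3,4,3](0) P2=[0,3,1,2,1,6](1)
Move 5: P2 pit5 -> P1=[6,5,4,4,5,3](0) P2=[0,3,1,2,1,0](2)
Move 6: P1 pit0 -> P1=[0,6,5,5,6,4](1) P2=[0,3,1,2,1,0](2)
Move 7: P1 pit4 -> P1=[0,6,5,5,0,5](2) P2=[1,4,2,3,1,0](2)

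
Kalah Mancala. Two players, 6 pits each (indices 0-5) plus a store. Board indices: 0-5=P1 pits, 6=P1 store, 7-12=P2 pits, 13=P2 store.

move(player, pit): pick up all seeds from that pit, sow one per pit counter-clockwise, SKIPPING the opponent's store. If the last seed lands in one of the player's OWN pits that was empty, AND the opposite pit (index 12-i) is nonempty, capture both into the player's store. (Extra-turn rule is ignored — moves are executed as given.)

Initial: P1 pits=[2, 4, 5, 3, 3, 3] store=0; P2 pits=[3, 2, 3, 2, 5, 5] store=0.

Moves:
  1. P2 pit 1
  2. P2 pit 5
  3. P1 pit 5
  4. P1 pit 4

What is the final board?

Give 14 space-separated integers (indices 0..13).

Answer: 3 5 6 4 0 1 2 5 1 4 3 5 0 1

Derivation:
Move 1: P2 pit1 -> P1=[2,4,5,3,3,3](0) P2=[3,0,4,3,5,5](0)
Move 2: P2 pit5 -> P1=[3,5,6,4,3,3](0) P2=[3,0,4,3,5,0](1)
Move 3: P1 pit5 -> P1=[3,5,6,4,3,0](1) P2=[4,1,4,3,5,0](1)
Move 4: P1 pit4 -> P1=[3,5,6,4,0,1](2) P2=[5,1,4,3,5,0](1)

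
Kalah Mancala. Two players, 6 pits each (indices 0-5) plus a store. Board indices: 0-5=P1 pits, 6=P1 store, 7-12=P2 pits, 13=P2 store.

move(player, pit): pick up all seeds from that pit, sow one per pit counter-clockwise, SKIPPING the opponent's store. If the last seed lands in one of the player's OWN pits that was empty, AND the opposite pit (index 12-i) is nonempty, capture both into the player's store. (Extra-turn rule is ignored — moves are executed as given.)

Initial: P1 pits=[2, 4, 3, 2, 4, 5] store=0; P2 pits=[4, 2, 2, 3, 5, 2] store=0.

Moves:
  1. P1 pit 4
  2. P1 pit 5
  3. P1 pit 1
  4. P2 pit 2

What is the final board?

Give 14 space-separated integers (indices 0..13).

Move 1: P1 pit4 -> P1=[2,4,3,2,0,6](1) P2=[5,3,2,3,5,2](0)
Move 2: P1 pit5 -> P1=[2,4,3,2,0,0](2) P2=[6,4,3,4,6,2](0)
Move 3: P1 pit1 -> P1=[2,0,4,3,1,0](9) P2=[0,4,3,4,6,2](0)
Move 4: P2 pit2 -> P1=[2,0,4,3,1,0](9) P2=[0,4,0,5,7,3](0)

Answer: 2 0 4 3 1 0 9 0 4 0 5 7 3 0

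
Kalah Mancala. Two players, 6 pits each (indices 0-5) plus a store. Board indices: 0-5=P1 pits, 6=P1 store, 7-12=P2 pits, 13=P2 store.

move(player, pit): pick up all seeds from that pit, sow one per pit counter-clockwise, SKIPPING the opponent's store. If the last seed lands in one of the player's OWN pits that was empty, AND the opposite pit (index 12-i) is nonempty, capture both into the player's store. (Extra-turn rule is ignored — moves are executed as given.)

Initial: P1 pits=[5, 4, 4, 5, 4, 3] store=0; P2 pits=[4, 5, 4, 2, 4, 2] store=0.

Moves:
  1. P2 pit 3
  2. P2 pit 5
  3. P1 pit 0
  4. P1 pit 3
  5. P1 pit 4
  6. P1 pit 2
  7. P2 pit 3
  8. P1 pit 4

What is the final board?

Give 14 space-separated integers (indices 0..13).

Answer: 0 6 0 1 0 8 4 7 7 6 0 6 0 1

Derivation:
Move 1: P2 pit3 -> P1=[5,4,4,5,4,3](0) P2=[4,5,4,0,5,3](0)
Move 2: P2 pit5 -> P1=[6,5,4,5,4,3](0) P2=[4,5,4,0,5,0](1)
Move 3: P1 pit0 -> P1=[0,6,5,6,5,4](1) P2=[4,5,4,0,5,0](1)
Move 4: P1 pit3 -> P1=[0,6,5,0,6,5](2) P2=[5,6,5,0,5,0](1)
Move 5: P1 pit4 -> P1=[0,6,5,0,0,6](3) P2=[6,7,6,1,5,0](1)
Move 6: P1 pit2 -> P1=[0,6,0,1,1,7](4) P2=[7,7,6,1,5,0](1)
Move 7: P2 pit3 -> P1=[0,6,0,1,1,7](4) P2=[7,7,6,0,6,0](1)
Move 8: P1 pit4 -> P1=[0,6,0,1,0,8](4) P2=[7,7,6,0,6,0](1)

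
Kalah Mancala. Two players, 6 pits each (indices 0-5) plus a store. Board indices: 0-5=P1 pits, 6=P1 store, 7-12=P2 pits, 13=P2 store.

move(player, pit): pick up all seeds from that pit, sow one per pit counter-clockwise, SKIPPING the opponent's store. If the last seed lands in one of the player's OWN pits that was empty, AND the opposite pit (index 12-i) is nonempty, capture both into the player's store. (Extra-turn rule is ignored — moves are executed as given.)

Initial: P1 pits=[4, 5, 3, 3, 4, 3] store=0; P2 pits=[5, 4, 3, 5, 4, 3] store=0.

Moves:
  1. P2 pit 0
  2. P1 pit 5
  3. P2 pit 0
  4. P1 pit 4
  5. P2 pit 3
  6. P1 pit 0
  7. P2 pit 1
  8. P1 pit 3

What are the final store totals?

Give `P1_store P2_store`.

Move 1: P2 pit0 -> P1=[4,5,3,3,4,3](0) P2=[0,5,4,6,5,4](0)
Move 2: P1 pit5 -> P1=[4,5,3,3,4,0](1) P2=[1,6,4,6,5,4](0)
Move 3: P2 pit0 -> P1=[4,5,3,3,4,0](1) P2=[0,7,4,6,5,4](0)
Move 4: P1 pit4 -> P1=[4,5,3,3,0,1](2) P2=[1,8,4,6,5,4](0)
Move 5: P2 pit3 -> P1=[5,6,4,3,0,1](2) P2=[1,8,4,0,6,5](1)
Move 6: P1 pit0 -> P1=[0,7,5,4,1,2](2) P2=[1,8,4,0,6,5](1)
Move 7: P2 pit1 -> P1=[1,8,6,4,1,2](2) P2=[1,0,5,1,7,6](2)
Move 8: P1 pit3 -> P1=[1,8,6,0,2,3](3) P2=[2,0,5,1,7,6](2)

Answer: 3 2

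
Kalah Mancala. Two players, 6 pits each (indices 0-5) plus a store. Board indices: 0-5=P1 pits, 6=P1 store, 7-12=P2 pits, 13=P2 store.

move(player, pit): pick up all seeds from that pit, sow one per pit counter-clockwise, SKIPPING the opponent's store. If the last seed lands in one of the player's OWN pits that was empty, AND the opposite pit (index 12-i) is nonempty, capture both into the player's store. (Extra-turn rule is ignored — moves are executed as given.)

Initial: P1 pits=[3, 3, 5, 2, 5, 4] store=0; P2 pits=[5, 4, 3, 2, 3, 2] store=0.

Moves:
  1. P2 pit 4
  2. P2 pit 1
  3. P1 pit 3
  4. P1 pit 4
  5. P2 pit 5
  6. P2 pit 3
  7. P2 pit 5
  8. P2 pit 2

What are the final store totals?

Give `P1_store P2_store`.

Answer: 1 5

Derivation:
Move 1: P2 pit4 -> P1=[4,3,5,2,5,4](0) P2=[5,4,3,2,0,3](1)
Move 2: P2 pit1 -> P1=[4,3,5,2,5,4](0) P2=[5,0,4,3,1,4](1)
Move 3: P1 pit3 -> P1=[4,3,5,0,6,5](0) P2=[5,0,4,3,1,4](1)
Move 4: P1 pit4 -> P1=[4,3,5,0,0,6](1) P2=[6,1,5,4,1,4](1)
Move 5: P2 pit5 -> P1=[5,4,6,0,0,6](1) P2=[6,1,5,4,1,0](2)
Move 6: P2 pit3 -> P1=[6,4,6,0,0,6](1) P2=[6,1,5,0,2,1](3)
Move 7: P2 pit5 -> P1=[6,4,6,0,0,6](1) P2=[6,1,5,0,2,0](4)
Move 8: P2 pit2 -> P1=[7,4,6,0,0,6](1) P2=[6,1,0,1,3,1](5)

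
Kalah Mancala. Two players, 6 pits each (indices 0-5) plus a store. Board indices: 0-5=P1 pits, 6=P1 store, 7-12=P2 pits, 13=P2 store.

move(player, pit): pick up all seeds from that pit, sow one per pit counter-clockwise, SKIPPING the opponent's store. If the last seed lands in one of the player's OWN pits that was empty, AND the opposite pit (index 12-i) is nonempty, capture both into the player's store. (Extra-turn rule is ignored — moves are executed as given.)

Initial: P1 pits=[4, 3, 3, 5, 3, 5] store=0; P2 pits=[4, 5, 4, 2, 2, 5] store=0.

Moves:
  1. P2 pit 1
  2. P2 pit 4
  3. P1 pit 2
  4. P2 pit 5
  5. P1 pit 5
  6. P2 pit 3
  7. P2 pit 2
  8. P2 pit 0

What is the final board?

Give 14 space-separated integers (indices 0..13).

Move 1: P2 pit1 -> P1=[4,3,3,5,3,5](0) P2=[4,0,5,3,3,6](1)
Move 2: P2 pit4 -> P1=[5,3,3,5,3,5](0) P2=[4,0,5,3,0,7](2)
Move 3: P1 pit2 -> P1=[5,3,0,6,4,6](0) P2=[4,0,5,3,0,7](2)
Move 4: P2 pit5 -> P1=[6,4,1,7,5,7](0) P2=[4,0,5,3,0,0](3)
Move 5: P1 pit5 -> P1=[6,4,1,7,5,0](1) P2=[5,1,6,4,1,1](3)
Move 6: P2 pit3 -> P1=[7,4,1,7,5,0](1) P2=[5,1,6,0,2,2](4)
Move 7: P2 pit2 -> P1=[8,5,1,7,5,0](1) P2=[5,1,0,1,3,3](5)
Move 8: P2 pit0 -> P1=[8,5,1,7,5,0](1) P2=[0,2,1,2,4,4](5)

Answer: 8 5 1 7 5 0 1 0 2 1 2 4 4 5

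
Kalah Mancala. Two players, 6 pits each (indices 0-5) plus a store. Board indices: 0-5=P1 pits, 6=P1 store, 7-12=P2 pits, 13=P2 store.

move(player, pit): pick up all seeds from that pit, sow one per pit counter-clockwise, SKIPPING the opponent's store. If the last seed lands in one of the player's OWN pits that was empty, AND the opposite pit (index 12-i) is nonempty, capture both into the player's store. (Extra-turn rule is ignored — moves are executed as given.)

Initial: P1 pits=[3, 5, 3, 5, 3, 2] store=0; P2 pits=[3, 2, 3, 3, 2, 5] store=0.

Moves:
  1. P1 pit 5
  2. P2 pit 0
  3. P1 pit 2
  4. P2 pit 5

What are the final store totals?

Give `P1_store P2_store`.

Move 1: P1 pit5 -> P1=[3,5,3,5,3,0](1) P2=[4,2,3,3,2,5](0)
Move 2: P2 pit0 -> P1=[3,5,3,5,3,0](1) P2=[0,3,4,4,3,5](0)
Move 3: P1 pit2 -> P1=[3,5,0,6,4,1](1) P2=[0,3,4,4,3,5](0)
Move 4: P2 pit5 -> P1=[4,6,1,7,4,1](1) P2=[0,3,4,4,3,0](1)

Answer: 1 1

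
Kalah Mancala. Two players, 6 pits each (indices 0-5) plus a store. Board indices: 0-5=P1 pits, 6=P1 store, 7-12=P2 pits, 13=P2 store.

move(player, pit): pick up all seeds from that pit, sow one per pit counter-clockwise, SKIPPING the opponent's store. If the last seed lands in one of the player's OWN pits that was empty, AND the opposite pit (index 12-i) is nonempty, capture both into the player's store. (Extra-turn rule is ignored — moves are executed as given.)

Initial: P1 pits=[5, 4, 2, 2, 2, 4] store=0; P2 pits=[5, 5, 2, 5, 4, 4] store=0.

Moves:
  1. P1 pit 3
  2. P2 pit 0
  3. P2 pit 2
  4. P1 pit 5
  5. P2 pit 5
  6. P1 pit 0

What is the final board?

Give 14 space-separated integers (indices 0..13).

Answer: 0 6 4 2 5 1 2 1 7 1 8 6 0 1

Derivation:
Move 1: P1 pit3 -> P1=[5,4,2,0,3,5](0) P2=[5,5,2,5,4,4](0)
Move 2: P2 pit0 -> P1=[5,4,2,0,3,5](0) P2=[0,6,3,6,5,5](0)
Move 3: P2 pit2 -> P1=[5,4,2,0,3,5](0) P2=[0,6,0,7,6,6](0)
Move 4: P1 pit5 -> P1=[5,4,2,0,3,0](1) P2=[1,7,1,8,6,6](0)
Move 5: P2 pit5 -> P1=[6,5,3,1,4,0](1) P2=[1,7,1,8,6,0](1)
Move 6: P1 pit0 -> P1=[0,6,4,2,5,1](2) P2=[1,7,1,8,6,0](1)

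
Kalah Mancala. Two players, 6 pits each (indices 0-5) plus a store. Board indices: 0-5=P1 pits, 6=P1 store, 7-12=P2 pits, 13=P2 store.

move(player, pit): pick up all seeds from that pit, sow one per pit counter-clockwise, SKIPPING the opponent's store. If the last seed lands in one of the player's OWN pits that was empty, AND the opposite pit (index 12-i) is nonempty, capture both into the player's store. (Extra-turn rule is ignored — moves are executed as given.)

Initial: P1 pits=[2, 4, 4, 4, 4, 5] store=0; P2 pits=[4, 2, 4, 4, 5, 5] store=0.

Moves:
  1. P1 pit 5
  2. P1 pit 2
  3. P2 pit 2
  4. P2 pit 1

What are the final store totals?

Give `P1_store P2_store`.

Move 1: P1 pit5 -> P1=[2,4,4,4,4,0](1) P2=[5,3,5,5,5,5](0)
Move 2: P1 pit2 -> P1=[2,4,0,5,5,1](2) P2=[5,3,5,5,5,5](0)
Move 3: P2 pit2 -> P1=[3,4,0,5,5,1](2) P2=[5,3,0,6,6,6](1)
Move 4: P2 pit1 -> P1=[3,4,0,5,5,1](2) P2=[5,0,1,7,7,6](1)

Answer: 2 1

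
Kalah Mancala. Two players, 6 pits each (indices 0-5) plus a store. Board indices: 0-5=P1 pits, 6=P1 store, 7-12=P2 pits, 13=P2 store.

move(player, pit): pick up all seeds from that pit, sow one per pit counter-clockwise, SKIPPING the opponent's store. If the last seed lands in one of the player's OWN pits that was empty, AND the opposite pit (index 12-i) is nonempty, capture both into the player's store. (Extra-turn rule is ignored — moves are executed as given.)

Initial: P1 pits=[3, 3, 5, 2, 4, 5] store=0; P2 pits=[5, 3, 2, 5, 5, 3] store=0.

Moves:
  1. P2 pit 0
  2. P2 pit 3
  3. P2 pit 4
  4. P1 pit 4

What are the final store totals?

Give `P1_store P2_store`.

Move 1: P2 pit0 -> P1=[3,3,5,2,4,5](0) P2=[0,4,3,6,6,4](0)
Move 2: P2 pit3 -> P1=[4,4,6,2,4,5](0) P2=[0,4,3,0,7,5](1)
Move 3: P2 pit4 -> P1=[5,5,7,3,5,5](0) P2=[0,4,3,0,0,6](2)
Move 4: P1 pit4 -> P1=[5,5,7,3,0,6](1) P2=[1,5,4,0,0,6](2)

Answer: 1 2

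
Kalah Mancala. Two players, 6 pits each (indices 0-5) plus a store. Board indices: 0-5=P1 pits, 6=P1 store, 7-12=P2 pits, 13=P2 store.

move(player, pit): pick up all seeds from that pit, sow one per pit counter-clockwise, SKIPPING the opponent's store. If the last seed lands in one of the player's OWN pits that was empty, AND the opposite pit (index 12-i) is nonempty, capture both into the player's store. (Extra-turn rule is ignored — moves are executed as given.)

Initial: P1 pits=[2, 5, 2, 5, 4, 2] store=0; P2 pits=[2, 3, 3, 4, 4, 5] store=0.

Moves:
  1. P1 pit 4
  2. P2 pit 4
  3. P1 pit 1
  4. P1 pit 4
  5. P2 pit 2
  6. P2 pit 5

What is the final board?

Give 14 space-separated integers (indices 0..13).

Answer: 4 1 4 7 1 6 2 4 4 0 5 1 0 2

Derivation:
Move 1: P1 pit4 -> P1=[2,5,2,5,0,3](1) P2=[3,4,3,4,4,5](0)
Move 2: P2 pit4 -> P1=[3,6,2,5,0,3](1) P2=[3,4,3,4,0,6](1)
Move 3: P1 pit1 -> P1=[3,0,3,6,1,4](2) P2=[4,4,3,4,0,6](1)
Move 4: P1 pit4 -> P1=[3,0,3,6,0,5](2) P2=[4,4,3,4,0,6](1)
Move 5: P2 pit2 -> P1=[3,0,3,6,0,5](2) P2=[4,4,0,5,1,7](1)
Move 6: P2 pit5 -> P1=[4,1,4,7,1,6](2) P2=[4,4,0,5,1,0](2)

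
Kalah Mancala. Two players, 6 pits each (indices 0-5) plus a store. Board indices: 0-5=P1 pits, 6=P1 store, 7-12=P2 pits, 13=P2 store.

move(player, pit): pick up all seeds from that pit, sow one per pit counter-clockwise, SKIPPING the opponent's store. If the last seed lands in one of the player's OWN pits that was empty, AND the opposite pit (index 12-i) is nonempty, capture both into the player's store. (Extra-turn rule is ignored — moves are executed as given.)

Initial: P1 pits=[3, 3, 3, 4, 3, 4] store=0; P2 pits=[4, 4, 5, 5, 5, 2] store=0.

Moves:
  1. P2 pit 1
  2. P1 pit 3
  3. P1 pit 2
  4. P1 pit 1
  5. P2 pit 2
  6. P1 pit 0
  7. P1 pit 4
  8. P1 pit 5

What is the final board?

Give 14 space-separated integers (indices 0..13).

Answer: 0 2 2 3 0 0 3 7 2 2 9 9 5 1

Derivation:
Move 1: P2 pit1 -> P1=[3,3,3,4,3,4](0) P2=[4,0,6,6,6,3](0)
Move 2: P1 pit3 -> P1=[3,3,3,0,4,5](1) P2=[5,0,6,6,6,3](0)
Move 3: P1 pit2 -> P1=[3,3,0,1,5,6](1) P2=[5,0,6,6,6,3](0)
Move 4: P1 pit1 -> P1=[3,0,1,2,6,6](1) P2=[5,0,6,6,6,3](0)
Move 5: P2 pit2 -> P1=[4,1,1,2,6,6](1) P2=[5,0,0,7,7,4](1)
Move 6: P1 pit0 -> P1=[0,2,2,3,7,6](1) P2=[5,0,0,7,7,4](1)
Move 7: P1 pit4 -> P1=[0,2,2,3,0,7](2) P2=[6,1,1,8,8,4](1)
Move 8: P1 pit5 -> P1=[0,2,2,3,0,0](3) P2=[7,2,2,9,9,5](1)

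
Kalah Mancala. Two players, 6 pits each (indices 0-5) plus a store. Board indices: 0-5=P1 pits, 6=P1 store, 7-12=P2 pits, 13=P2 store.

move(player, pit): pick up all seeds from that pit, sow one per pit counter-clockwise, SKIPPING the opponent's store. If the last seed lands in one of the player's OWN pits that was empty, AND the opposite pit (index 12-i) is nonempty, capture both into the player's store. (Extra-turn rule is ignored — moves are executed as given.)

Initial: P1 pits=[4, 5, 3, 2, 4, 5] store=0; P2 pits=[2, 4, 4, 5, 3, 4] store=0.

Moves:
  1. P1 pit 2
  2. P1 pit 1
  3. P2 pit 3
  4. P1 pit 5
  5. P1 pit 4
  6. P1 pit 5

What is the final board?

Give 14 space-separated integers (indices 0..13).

Answer: 5 1 1 4 0 0 4 4 6 6 2 5 6 1

Derivation:
Move 1: P1 pit2 -> P1=[4,5,0,3,5,6](0) P2=[2,4,4,5,3,4](0)
Move 2: P1 pit1 -> P1=[4,0,1,4,6,7](1) P2=[2,4,4,5,3,4](0)
Move 3: P2 pit3 -> P1=[5,1,1,4,6,7](1) P2=[2,4,4,0,4,5](1)
Move 4: P1 pit5 -> P1=[5,1,1,4,6,0](2) P2=[3,5,5,1,5,6](1)
Move 5: P1 pit4 -> P1=[5,1,1,4,0,1](3) P2=[4,6,6,2,5,6](1)
Move 6: P1 pit5 -> P1=[5,1,1,4,0,0](4) P2=[4,6,6,2,5,6](1)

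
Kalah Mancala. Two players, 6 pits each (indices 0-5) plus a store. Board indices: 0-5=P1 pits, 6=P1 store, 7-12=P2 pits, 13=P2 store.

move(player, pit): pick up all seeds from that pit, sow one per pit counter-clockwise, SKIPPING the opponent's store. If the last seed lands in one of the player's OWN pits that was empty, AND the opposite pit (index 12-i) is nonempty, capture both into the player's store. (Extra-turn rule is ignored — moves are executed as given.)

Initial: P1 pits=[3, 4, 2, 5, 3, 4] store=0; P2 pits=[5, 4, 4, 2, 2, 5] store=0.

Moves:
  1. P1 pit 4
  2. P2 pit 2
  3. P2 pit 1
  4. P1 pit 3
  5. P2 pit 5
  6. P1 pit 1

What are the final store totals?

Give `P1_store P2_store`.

Answer: 3 2

Derivation:
Move 1: P1 pit4 -> P1=[3,4,2,5,0,5](1) P2=[6,4,4,2,2,5](0)
Move 2: P2 pit2 -> P1=[3,4,2,5,0,5](1) P2=[6,4,0,3,3,6](1)
Move 3: P2 pit1 -> P1=[3,4,2,5,0,5](1) P2=[6,0,1,4,4,7](1)
Move 4: P1 pit3 -> P1=[3,4,2,0,1,6](2) P2=[7,1,1,4,4,7](1)
Move 5: P2 pit5 -> P1=[4,5,3,1,2,7](2) P2=[7,1,1,4,4,0](2)
Move 6: P1 pit1 -> P1=[4,0,4,2,3,8](3) P2=[7,1,1,4,4,0](2)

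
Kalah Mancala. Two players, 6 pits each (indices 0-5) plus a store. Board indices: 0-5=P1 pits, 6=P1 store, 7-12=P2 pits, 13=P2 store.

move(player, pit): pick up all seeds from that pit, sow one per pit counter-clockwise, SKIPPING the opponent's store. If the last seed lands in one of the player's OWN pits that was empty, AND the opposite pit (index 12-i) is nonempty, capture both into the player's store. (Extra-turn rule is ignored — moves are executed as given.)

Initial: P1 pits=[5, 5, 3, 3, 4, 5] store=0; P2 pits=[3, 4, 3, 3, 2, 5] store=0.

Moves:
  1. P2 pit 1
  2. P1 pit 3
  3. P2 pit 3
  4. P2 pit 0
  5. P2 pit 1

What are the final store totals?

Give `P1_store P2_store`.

Move 1: P2 pit1 -> P1=[5,5,3,3,4,5](0) P2=[3,0,4,4,3,6](0)
Move 2: P1 pit3 -> P1=[5,5,3,0,5,6](1) P2=[3,0,4,4,3,6](0)
Move 3: P2 pit3 -> P1=[6,5,3,0,5,6](1) P2=[3,0,4,0,4,7](1)
Move 4: P2 pit0 -> P1=[6,5,0,0,5,6](1) P2=[0,1,5,0,4,7](5)
Move 5: P2 pit1 -> P1=[6,5,0,0,5,6](1) P2=[0,0,6,0,4,7](5)

Answer: 1 5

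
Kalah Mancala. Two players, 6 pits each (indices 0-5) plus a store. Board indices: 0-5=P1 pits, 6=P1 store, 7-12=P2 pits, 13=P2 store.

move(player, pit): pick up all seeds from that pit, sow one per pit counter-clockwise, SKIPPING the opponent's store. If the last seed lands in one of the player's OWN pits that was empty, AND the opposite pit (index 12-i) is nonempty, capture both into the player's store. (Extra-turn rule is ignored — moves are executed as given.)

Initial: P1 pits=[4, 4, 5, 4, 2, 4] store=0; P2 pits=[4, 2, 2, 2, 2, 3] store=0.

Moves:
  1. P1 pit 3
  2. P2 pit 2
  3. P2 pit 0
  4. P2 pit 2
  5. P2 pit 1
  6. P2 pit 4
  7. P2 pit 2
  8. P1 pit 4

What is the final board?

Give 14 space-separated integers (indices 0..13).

Move 1: P1 pit3 -> P1=[4,4,5,0,3,5](1) P2=[5,2,2,2,2,3](0)
Move 2: P2 pit2 -> P1=[4,4,5,0,3,5](1) P2=[5,2,0,3,3,3](0)
Move 3: P2 pit0 -> P1=[4,4,5,0,3,5](1) P2=[0,3,1,4,4,4](0)
Move 4: P2 pit2 -> P1=[4,4,5,0,3,5](1) P2=[0,3,0,5,4,4](0)
Move 5: P2 pit1 -> P1=[4,4,5,0,3,5](1) P2=[0,0,1,6,5,4](0)
Move 6: P2 pit4 -> P1=[5,5,6,0,3,5](1) P2=[0,0,1,6,0,5](1)
Move 7: P2 pit2 -> P1=[5,5,6,0,3,5](1) P2=[0,0,0,7,0,5](1)
Move 8: P1 pit4 -> P1=[5,5,6,0,0,6](2) P2=[1,0,0,7,0,5](1)

Answer: 5 5 6 0 0 6 2 1 0 0 7 0 5 1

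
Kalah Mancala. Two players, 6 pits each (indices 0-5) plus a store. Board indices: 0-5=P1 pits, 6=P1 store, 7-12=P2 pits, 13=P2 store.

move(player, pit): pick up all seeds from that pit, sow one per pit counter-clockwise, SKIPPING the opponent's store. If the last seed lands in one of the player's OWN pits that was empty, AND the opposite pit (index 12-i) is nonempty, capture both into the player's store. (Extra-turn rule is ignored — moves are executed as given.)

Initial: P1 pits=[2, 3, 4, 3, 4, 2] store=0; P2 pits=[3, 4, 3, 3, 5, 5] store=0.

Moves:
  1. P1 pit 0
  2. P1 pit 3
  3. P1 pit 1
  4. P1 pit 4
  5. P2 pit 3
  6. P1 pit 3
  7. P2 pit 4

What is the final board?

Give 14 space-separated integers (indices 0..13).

Move 1: P1 pit0 -> P1=[0,4,5,3,4,2](0) P2=[3,4,3,3,5,5](0)
Move 2: P1 pit3 -> P1=[0,4,5,0,5,3](1) P2=[3,4,3,3,5,5](0)
Move 3: P1 pit1 -> P1=[0,0,6,1,6,4](1) P2=[3,4,3,3,5,5](0)
Move 4: P1 pit4 -> P1=[0,0,6,1,0,5](2) P2=[4,5,4,4,5,5](0)
Move 5: P2 pit3 -> P1=[1,0,6,1,0,5](2) P2=[4,5,4,0,6,6](1)
Move 6: P1 pit3 -> P1=[1,0,6,0,0,5](8) P2=[4,0,4,0,6,6](1)
Move 7: P2 pit4 -> P1=[2,1,7,1,0,5](8) P2=[4,0,4,0,0,7](2)

Answer: 2 1 7 1 0 5 8 4 0 4 0 0 7 2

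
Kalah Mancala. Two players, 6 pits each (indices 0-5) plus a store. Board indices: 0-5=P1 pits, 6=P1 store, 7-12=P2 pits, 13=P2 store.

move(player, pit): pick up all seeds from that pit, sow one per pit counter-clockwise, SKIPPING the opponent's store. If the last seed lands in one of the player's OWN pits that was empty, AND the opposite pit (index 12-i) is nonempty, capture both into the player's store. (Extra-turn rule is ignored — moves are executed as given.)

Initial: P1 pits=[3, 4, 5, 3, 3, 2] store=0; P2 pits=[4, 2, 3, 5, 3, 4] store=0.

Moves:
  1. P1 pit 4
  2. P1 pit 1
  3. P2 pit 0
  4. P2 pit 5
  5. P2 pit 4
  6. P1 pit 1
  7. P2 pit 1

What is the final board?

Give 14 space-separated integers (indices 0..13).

Answer: 5 0 8 6 1 4 1 0 0 5 7 1 1 2

Derivation:
Move 1: P1 pit4 -> P1=[3,4,5,3,0,3](1) P2=[5,2,3,5,3,4](0)
Move 2: P1 pit1 -> P1=[3,0,6,4,1,4](1) P2=[5,2,3,5,3,4](0)
Move 3: P2 pit0 -> P1=[3,0,6,4,1,4](1) P2=[0,3,4,6,4,5](0)
Move 4: P2 pit5 -> P1=[4,1,7,5,1,4](1) P2=[0,3,4,6,4,0](1)
Move 5: P2 pit4 -> P1=[5,2,7,5,1,4](1) P2=[0,3,4,6,0,1](2)
Move 6: P1 pit1 -> P1=[5,0,8,6,1,4](1) P2=[0,3,4,6,0,1](2)
Move 7: P2 pit1 -> P1=[5,0,8,6,1,4](1) P2=[0,0,5,7,1,1](2)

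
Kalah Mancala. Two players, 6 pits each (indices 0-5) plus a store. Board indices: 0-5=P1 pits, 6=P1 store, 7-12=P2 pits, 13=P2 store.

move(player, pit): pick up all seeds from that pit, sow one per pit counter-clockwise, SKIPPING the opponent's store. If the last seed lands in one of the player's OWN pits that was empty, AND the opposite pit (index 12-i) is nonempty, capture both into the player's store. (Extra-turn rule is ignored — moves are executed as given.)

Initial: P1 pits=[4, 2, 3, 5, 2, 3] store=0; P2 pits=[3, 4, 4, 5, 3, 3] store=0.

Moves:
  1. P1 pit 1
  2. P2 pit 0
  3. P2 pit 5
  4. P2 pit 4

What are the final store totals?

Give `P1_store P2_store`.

Move 1: P1 pit1 -> P1=[4,0,4,6,2,3](0) P2=[3,4,4,5,3,3](0)
Move 2: P2 pit0 -> P1=[4,0,4,6,2,3](0) P2=[0,5,5,6,3,3](0)
Move 3: P2 pit5 -> P1=[5,1,4,6,2,3](0) P2=[0,5,5,6,3,0](1)
Move 4: P2 pit4 -> P1=[6,1,4,6,2,3](0) P2=[0,5,5,6,0,1](2)

Answer: 0 2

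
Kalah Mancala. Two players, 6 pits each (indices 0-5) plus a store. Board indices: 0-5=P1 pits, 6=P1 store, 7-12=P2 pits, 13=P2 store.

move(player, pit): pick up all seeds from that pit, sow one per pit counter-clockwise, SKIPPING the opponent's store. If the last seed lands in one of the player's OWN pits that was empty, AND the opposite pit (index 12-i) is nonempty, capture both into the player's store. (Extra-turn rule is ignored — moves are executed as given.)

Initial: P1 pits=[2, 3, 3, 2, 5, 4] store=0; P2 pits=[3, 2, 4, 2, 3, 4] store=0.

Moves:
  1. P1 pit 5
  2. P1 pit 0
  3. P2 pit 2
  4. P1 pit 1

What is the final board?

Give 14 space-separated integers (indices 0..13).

Answer: 1 0 5 3 6 0 6 0 3 0 3 4 5 1

Derivation:
Move 1: P1 pit5 -> P1=[2,3,3,2,5,0](1) P2=[4,3,5,2,3,4](0)
Move 2: P1 pit0 -> P1=[0,4,4,2,5,0](1) P2=[4,3,5,2,3,4](0)
Move 3: P2 pit2 -> P1=[1,4,4,2,5,0](1) P2=[4,3,0,3,4,5](1)
Move 4: P1 pit1 -> P1=[1,0,5,3,6,0](6) P2=[0,3,0,3,4,5](1)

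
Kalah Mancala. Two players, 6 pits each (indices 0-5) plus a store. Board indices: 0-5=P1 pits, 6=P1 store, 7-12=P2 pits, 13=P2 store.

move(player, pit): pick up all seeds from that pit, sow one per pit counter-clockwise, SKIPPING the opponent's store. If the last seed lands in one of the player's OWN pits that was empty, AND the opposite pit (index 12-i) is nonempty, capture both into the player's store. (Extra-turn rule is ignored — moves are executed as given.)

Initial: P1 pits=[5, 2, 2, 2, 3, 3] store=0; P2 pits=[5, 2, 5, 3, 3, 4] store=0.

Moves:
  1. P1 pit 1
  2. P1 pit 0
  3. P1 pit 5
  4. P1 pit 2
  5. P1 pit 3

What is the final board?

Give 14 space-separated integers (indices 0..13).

Answer: 0 1 0 0 6 2 3 7 4 6 3 3 4 0

Derivation:
Move 1: P1 pit1 -> P1=[5,0,3,3,3,3](0) P2=[5,2,5,3,3,4](0)
Move 2: P1 pit0 -> P1=[0,1,4,4,4,4](0) P2=[5,2,5,3,3,4](0)
Move 3: P1 pit5 -> P1=[0,1,4,4,4,0](1) P2=[6,3,6,3,3,4](0)
Move 4: P1 pit2 -> P1=[0,1,0,5,5,1](2) P2=[6,3,6,3,3,4](0)
Move 5: P1 pit3 -> P1=[0,1,0,0,6,2](3) P2=[7,4,6,3,3,4](0)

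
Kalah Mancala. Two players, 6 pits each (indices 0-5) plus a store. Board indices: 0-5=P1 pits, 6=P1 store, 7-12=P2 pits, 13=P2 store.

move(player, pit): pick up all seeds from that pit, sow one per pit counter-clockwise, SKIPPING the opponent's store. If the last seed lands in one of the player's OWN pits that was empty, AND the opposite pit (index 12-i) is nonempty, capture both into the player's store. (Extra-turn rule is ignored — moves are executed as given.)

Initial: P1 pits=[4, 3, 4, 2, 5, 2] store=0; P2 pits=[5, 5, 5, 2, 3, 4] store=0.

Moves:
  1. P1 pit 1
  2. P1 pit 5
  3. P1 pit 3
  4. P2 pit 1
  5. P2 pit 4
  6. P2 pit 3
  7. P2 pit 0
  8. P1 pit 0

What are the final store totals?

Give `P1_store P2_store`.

Move 1: P1 pit1 -> P1=[4,0,5,3,6,2](0) P2=[5,5,5,2,3,4](0)
Move 2: P1 pit5 -> P1=[4,0,5,3,6,0](1) P2=[6,5,5,2,3,4](0)
Move 3: P1 pit3 -> P1=[4,0,5,0,7,1](2) P2=[6,5,5,2,3,4](0)
Move 4: P2 pit1 -> P1=[4,0,5,0,7,1](2) P2=[6,0,6,3,4,5](1)
Move 5: P2 pit4 -> P1=[5,1,5,0,7,1](2) P2=[6,0,6,3,0,6](2)
Move 6: P2 pit3 -> P1=[5,1,5,0,7,1](2) P2=[6,0,6,0,1,7](3)
Move 7: P2 pit0 -> P1=[5,1,5,0,7,1](2) P2=[0,1,7,1,2,8](4)
Move 8: P1 pit0 -> P1=[0,2,6,1,8,2](2) P2=[0,1,7,1,2,8](4)

Answer: 2 4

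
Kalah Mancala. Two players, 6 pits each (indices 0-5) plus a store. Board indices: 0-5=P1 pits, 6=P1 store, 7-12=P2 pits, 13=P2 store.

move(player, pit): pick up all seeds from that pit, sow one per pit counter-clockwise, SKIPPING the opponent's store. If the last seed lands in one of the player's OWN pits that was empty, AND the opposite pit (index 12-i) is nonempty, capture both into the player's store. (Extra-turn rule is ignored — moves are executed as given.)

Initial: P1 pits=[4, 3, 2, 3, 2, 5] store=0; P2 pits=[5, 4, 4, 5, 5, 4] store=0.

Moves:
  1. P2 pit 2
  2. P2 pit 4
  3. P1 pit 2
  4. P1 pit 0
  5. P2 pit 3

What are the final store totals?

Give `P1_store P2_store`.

Move 1: P2 pit2 -> P1=[4,3,2,3,2,5](0) P2=[5,4,0,6,6,5](1)
Move 2: P2 pit4 -> P1=[5,4,3,4,2,5](0) P2=[5,4,0,6,0,6](2)
Move 3: P1 pit2 -> P1=[5,4,0,5,3,6](0) P2=[5,4,0,6,0,6](2)
Move 4: P1 pit0 -> P1=[0,5,1,6,4,7](0) P2=[5,4,0,6,0,6](2)
Move 5: P2 pit3 -> P1=[1,6,2,6,4,7](0) P2=[5,4,0,0,1,7](3)

Answer: 0 3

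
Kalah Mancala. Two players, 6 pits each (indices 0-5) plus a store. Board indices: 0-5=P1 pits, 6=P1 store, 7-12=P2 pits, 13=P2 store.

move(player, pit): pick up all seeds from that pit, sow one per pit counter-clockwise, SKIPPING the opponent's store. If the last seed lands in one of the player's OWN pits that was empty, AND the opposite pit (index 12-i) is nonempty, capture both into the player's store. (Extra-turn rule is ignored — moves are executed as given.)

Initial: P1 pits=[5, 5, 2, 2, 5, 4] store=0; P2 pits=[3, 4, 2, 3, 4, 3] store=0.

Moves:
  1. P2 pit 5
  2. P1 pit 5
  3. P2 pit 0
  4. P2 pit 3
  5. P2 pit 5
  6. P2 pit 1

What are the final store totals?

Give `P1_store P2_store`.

Answer: 1 4

Derivation:
Move 1: P2 pit5 -> P1=[6,6,2,2,5,4](0) P2=[3,4,2,3,4,0](1)
Move 2: P1 pit5 -> P1=[6,6,2,2,5,0](1) P2=[4,5,3,3,4,0](1)
Move 3: P2 pit0 -> P1=[6,6,2,2,5,0](1) P2=[0,6,4,4,5,0](1)
Move 4: P2 pit3 -> P1=[7,6,2,2,5,0](1) P2=[0,6,4,0,6,1](2)
Move 5: P2 pit5 -> P1=[7,6,2,2,5,0](1) P2=[0,6,4,0,6,0](3)
Move 6: P2 pit1 -> P1=[8,6,2,2,5,0](1) P2=[0,0,5,1,7,1](4)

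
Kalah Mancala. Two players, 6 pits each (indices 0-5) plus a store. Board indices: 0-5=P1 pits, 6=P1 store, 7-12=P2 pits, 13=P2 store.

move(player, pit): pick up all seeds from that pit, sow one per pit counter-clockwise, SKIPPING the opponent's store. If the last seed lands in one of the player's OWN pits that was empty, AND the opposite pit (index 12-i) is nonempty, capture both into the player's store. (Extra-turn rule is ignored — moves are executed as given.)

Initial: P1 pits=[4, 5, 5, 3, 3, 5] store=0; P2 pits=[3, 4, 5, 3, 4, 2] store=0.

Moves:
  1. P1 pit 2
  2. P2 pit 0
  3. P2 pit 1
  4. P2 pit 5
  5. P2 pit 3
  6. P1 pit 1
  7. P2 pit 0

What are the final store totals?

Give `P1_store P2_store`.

Answer: 2 3

Derivation:
Move 1: P1 pit2 -> P1=[4,5,0,4,4,6](1) P2=[4,4,5,3,4,2](0)
Move 2: P2 pit0 -> P1=[4,5,0,4,4,6](1) P2=[0,5,6,4,5,2](0)
Move 3: P2 pit1 -> P1=[4,5,0,4,4,6](1) P2=[0,0,7,5,6,3](1)
Move 4: P2 pit5 -> P1=[5,6,0,4,4,6](1) P2=[0,0,7,5,6,0](2)
Move 5: P2 pit3 -> P1=[6,7,0,4,4,6](1) P2=[0,0,7,0,7,1](3)
Move 6: P1 pit1 -> P1=[6,0,1,5,5,7](2) P2=[1,1,7,0,7,1](3)
Move 7: P2 pit0 -> P1=[6,0,1,5,5,7](2) P2=[0,2,7,0,7,1](3)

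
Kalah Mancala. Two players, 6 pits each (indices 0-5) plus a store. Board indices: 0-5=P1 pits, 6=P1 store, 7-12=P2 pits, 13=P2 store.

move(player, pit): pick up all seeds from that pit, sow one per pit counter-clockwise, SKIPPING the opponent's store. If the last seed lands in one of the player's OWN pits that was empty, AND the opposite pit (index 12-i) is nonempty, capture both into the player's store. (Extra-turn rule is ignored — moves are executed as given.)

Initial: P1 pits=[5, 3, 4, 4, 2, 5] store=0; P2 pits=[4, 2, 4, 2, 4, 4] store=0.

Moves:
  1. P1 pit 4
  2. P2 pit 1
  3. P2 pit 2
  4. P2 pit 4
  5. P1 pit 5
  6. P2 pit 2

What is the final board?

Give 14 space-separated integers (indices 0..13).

Move 1: P1 pit4 -> P1=[5,3,4,4,0,6](1) P2=[4,2,4,2,4,4](0)
Move 2: P2 pit1 -> P1=[5,3,4,4,0,6](1) P2=[4,0,5,3,4,4](0)
Move 3: P2 pit2 -> P1=[6,3,4,4,0,6](1) P2=[4,0,0,4,5,5](1)
Move 4: P2 pit4 -> P1=[7,4,5,4,0,6](1) P2=[4,0,0,4,0,6](2)
Move 5: P1 pit5 -> P1=[7,4,5,4,0,0](2) P2=[5,1,1,5,1,6](2)
Move 6: P2 pit2 -> P1=[7,4,5,4,0,0](2) P2=[5,1,0,6,1,6](2)

Answer: 7 4 5 4 0 0 2 5 1 0 6 1 6 2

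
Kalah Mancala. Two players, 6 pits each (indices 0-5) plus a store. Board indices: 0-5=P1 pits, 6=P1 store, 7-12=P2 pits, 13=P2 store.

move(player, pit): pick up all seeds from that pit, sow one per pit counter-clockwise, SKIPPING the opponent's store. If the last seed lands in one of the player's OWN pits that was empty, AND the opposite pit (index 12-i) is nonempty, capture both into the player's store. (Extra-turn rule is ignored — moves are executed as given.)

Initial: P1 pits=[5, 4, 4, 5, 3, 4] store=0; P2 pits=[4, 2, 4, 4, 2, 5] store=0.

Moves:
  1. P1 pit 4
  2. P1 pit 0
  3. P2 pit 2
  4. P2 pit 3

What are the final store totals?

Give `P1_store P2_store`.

Move 1: P1 pit4 -> P1=[5,4,4,5,0,5](1) P2=[5,2,4,4,2,5](0)
Move 2: P1 pit0 -> P1=[0,5,5,6,1,6](1) P2=[5,2,4,4,2,5](0)
Move 3: P2 pit2 -> P1=[0,5,5,6,1,6](1) P2=[5,2,0,5,3,6](1)
Move 4: P2 pit3 -> P1=[1,6,5,6,1,6](1) P2=[5,2,0,0,4,7](2)

Answer: 1 2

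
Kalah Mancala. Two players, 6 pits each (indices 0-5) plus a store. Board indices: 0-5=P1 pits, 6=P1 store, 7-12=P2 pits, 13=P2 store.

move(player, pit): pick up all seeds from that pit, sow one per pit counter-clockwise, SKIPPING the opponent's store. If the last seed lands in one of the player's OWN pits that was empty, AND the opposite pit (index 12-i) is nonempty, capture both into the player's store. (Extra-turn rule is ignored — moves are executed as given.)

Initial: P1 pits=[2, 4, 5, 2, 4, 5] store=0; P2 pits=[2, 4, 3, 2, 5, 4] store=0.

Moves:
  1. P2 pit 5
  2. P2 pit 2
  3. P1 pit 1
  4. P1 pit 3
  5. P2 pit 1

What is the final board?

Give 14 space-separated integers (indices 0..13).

Answer: 0 0 7 0 6 7 2 2 0 1 4 7 1 5

Derivation:
Move 1: P2 pit5 -> P1=[3,5,6,2,4,5](0) P2=[2,4,3,2,5,0](1)
Move 2: P2 pit2 -> P1=[0,5,6,2,4,5](0) P2=[2,4,0,3,6,0](5)
Move 3: P1 pit1 -> P1=[0,0,7,3,5,6](1) P2=[2,4,0,3,6,0](5)
Move 4: P1 pit3 -> P1=[0,0,7,0,6,7](2) P2=[2,4,0,3,6,0](5)
Move 5: P2 pit1 -> P1=[0,0,7,0,6,7](2) P2=[2,0,1,4,7,1](5)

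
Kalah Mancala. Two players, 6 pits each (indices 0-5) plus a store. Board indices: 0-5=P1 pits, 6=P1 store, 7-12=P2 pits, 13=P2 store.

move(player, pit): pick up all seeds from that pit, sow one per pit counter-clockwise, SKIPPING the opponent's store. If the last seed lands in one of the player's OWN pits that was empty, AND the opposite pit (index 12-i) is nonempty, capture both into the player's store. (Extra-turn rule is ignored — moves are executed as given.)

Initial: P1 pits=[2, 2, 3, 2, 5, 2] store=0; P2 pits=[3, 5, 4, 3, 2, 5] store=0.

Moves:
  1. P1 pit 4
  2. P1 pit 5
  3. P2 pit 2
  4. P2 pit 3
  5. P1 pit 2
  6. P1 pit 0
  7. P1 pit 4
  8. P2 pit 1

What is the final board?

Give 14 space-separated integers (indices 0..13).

Answer: 1 4 1 4 0 1 9 0 0 1 1 5 8 3

Derivation:
Move 1: P1 pit4 -> P1=[2,2,3,2,0,3](1) P2=[4,6,5,3,2,5](0)
Move 2: P1 pit5 -> P1=[2,2,3,2,0,0](2) P2=[5,7,5,3,2,5](0)
Move 3: P2 pit2 -> P1=[3,2,3,2,0,0](2) P2=[5,7,0,4,3,6](1)
Move 4: P2 pit3 -> P1=[4,2,3,2,0,0](2) P2=[5,7,0,0,4,7](2)
Move 5: P1 pit2 -> P1=[4,2,0,3,1,0](8) P2=[0,7,0,0,4,7](2)
Move 6: P1 pit0 -> P1=[0,3,1,4,2,0](8) P2=[0,7,0,0,4,7](2)
Move 7: P1 pit4 -> P1=[0,3,1,4,0,1](9) P2=[0,7,0,0,4,7](2)
Move 8: P2 pit1 -> P1=[1,4,1,4,0,1](9) P2=[0,0,1,1,5,8](3)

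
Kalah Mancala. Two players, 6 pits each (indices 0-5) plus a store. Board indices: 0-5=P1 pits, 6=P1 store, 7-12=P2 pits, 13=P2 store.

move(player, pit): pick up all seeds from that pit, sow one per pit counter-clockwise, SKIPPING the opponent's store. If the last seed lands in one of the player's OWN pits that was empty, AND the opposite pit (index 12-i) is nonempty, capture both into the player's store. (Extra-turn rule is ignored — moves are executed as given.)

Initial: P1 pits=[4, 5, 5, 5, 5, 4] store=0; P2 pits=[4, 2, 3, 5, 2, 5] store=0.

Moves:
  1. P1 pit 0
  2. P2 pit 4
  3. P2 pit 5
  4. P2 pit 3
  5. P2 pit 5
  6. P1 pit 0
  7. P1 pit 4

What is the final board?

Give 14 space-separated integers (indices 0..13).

Answer: 0 9 8 7 0 5 1 5 3 4 1 2 0 4

Derivation:
Move 1: P1 pit0 -> P1=[0,6,6,6,6,4](0) P2=[4,2,3,5,2,5](0)
Move 2: P2 pit4 -> P1=[0,6,6,6,6,4](0) P2=[4,2,3,5,0,6](1)
Move 3: P2 pit5 -> P1=[1,7,7,7,7,4](0) P2=[4,2,3,5,0,0](2)
Move 4: P2 pit3 -> P1=[2,8,7,7,7,4](0) P2=[4,2,3,0,1,1](3)
Move 5: P2 pit5 -> P1=[2,8,7,7,7,4](0) P2=[4,2,3,0,1,0](4)
Move 6: P1 pit0 -> P1=[0,9,8,7,7,4](0) P2=[4,2,3,0,1,0](4)
Move 7: P1 pit4 -> P1=[0,9,8,7,0,5](1) P2=[5,3,4,1,2,0](4)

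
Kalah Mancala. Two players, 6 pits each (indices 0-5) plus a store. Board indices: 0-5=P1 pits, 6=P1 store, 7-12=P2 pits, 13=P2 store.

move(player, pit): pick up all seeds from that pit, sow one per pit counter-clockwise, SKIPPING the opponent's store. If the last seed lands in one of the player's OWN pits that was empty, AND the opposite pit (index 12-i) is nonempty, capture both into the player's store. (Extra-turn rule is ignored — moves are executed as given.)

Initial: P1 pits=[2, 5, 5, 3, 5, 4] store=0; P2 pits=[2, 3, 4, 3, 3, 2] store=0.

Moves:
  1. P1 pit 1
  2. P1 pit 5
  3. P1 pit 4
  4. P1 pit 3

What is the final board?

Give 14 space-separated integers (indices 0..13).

Move 1: P1 pit1 -> P1=[2,0,6,4,6,5](1) P2=[2,3,4,3,3,2](0)
Move 2: P1 pit5 -> P1=[2,0,6,4,6,0](2) P2=[3,4,5,4,3,2](0)
Move 3: P1 pit4 -> P1=[2,0,6,4,0,1](3) P2=[4,5,6,5,3,2](0)
Move 4: P1 pit3 -> P1=[2,0,6,0,1,2](4) P2=[5,5,6,5,3,2](0)

Answer: 2 0 6 0 1 2 4 5 5 6 5 3 2 0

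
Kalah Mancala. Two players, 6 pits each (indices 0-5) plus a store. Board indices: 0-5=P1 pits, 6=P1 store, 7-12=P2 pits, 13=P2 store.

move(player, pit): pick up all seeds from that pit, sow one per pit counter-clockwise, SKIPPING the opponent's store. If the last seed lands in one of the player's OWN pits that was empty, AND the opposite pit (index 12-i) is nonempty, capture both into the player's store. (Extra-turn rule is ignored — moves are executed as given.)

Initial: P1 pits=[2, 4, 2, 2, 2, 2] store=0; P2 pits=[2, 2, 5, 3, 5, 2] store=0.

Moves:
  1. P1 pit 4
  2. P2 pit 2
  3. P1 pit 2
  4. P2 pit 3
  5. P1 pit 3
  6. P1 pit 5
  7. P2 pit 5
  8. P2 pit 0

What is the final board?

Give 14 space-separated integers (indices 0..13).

Move 1: P1 pit4 -> P1=[2,4,2,2,0,3](1) P2=[2,2,5,3,5,2](0)
Move 2: P2 pit2 -> P1=[3,4,2,2,0,3](1) P2=[2,2,0,4,6,3](1)
Move 3: P1 pit2 -> P1=[3,4,0,3,0,3](4) P2=[2,0,0,4,6,3](1)
Move 4: P2 pit3 -> P1=[4,4,0,3,0,3](4) P2=[2,0,0,0,7,4](2)
Move 5: P1 pit3 -> P1=[4,4,0,0,1,4](5) P2=[2,0,0,0,7,4](2)
Move 6: P1 pit5 -> P1=[4,4,0,0,1,0](6) P2=[3,1,1,0,7,4](2)
Move 7: P2 pit5 -> P1=[5,5,1,0,1,0](6) P2=[3,1,1,0,7,0](3)
Move 8: P2 pit0 -> P1=[5,5,0,0,1,0](6) P2=[0,2,2,0,7,0](5)

Answer: 5 5 0 0 1 0 6 0 2 2 0 7 0 5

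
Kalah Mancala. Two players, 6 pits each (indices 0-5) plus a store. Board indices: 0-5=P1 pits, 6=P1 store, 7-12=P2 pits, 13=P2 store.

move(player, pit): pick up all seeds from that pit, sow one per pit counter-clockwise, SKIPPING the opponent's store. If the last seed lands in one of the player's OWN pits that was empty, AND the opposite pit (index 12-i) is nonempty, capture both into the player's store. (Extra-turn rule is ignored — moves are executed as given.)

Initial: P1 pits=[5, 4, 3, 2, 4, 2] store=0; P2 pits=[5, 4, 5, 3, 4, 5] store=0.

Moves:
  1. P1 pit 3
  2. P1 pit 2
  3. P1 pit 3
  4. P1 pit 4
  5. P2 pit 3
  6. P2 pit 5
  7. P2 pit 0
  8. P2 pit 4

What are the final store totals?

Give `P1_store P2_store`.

Answer: 1 4

Derivation:
Move 1: P1 pit3 -> P1=[5,4,3,0,5,3](0) P2=[5,4,5,3,4,5](0)
Move 2: P1 pit2 -> P1=[5,4,0,1,6,4](0) P2=[5,4,5,3,4,5](0)
Move 3: P1 pit3 -> P1=[5,4,0,0,7,4](0) P2=[5,4,5,3,4,5](0)
Move 4: P1 pit4 -> P1=[5,4,0,0,0,5](1) P2=[6,5,6,4,5,5](0)
Move 5: P2 pit3 -> P1=[6,4,0,0,0,5](1) P2=[6,5,6,0,6,6](1)
Move 6: P2 pit5 -> P1=[7,5,1,1,1,5](1) P2=[6,5,6,0,6,0](2)
Move 7: P2 pit0 -> P1=[7,5,1,1,1,5](1) P2=[0,6,7,1,7,1](3)
Move 8: P2 pit4 -> P1=[8,6,2,2,2,5](1) P2=[0,6,7,1,0,2](4)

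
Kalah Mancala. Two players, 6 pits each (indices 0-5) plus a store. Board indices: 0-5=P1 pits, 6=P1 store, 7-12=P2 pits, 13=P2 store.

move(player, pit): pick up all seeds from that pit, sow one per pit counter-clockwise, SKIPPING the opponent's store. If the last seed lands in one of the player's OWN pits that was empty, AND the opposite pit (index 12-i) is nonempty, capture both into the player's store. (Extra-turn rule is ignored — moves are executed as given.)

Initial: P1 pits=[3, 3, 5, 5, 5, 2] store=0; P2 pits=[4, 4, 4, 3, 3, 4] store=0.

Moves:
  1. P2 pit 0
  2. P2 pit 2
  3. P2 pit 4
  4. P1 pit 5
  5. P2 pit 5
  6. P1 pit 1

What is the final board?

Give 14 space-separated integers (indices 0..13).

Answer: 6 0 8 7 7 1 2 1 5 0 5 0 0 3

Derivation:
Move 1: P2 pit0 -> P1=[3,3,5,5,5,2](0) P2=[0,5,5,4,4,4](0)
Move 2: P2 pit2 -> P1=[4,3,5,5,5,2](0) P2=[0,5,0,5,5,5](1)
Move 3: P2 pit4 -> P1=[5,4,6,5,5,2](0) P2=[0,5,0,5,0,6](2)
Move 4: P1 pit5 -> P1=[5,4,6,5,5,0](1) P2=[1,5,0,5,0,6](2)
Move 5: P2 pit5 -> P1=[6,5,7,6,6,0](1) P2=[1,5,0,5,0,0](3)
Move 6: P1 pit1 -> P1=[6,0,8,7,7,1](2) P2=[1,5,0,5,0,0](3)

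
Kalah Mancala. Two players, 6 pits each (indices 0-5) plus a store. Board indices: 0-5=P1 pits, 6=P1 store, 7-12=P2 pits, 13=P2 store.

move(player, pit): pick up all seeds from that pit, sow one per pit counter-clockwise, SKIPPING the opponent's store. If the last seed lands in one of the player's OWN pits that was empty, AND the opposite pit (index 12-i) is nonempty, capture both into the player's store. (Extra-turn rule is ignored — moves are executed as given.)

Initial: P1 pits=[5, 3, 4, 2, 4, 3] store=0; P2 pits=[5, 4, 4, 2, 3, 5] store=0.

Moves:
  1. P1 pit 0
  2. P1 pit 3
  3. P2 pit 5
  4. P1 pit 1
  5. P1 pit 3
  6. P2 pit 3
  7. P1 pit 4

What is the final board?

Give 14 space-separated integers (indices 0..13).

Answer: 0 0 7 0 0 8 3 6 5 5 1 5 1 3

Derivation:
Move 1: P1 pit0 -> P1=[0,4,5,3,5,4](0) P2=[5,4,4,2,3,5](0)
Move 2: P1 pit3 -> P1=[0,4,5,0,6,5](1) P2=[5,4,4,2,3,5](0)
Move 3: P2 pit5 -> P1=[1,5,6,1,6,5](1) P2=[5,4,4,2,3,0](1)
Move 4: P1 pit1 -> P1=[1,0,7,2,7,6](2) P2=[5,4,4,2,3,0](1)
Move 5: P1 pit3 -> P1=[1,0,7,0,8,7](2) P2=[5,4,4,2,3,0](1)
Move 6: P2 pit3 -> P1=[0,0,7,0,8,7](2) P2=[5,4,4,0,4,0](3)
Move 7: P1 pit4 -> P1=[0,0,7,0,0,8](3) P2=[6,5,5,1,5,1](3)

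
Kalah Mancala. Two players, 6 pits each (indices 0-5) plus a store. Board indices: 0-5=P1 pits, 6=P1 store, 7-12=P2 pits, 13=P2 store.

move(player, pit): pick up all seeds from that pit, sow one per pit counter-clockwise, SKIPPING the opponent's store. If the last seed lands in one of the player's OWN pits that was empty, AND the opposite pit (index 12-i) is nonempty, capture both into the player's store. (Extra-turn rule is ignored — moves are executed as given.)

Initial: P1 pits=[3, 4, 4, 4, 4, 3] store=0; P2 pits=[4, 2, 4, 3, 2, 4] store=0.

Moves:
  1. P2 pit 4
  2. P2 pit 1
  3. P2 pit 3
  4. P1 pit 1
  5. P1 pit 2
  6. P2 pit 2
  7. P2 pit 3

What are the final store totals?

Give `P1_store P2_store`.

Answer: 1 3

Derivation:
Move 1: P2 pit4 -> P1=[3,4,4,4,4,3](0) P2=[4,2,4,3,0,5](1)
Move 2: P2 pit1 -> P1=[3,4,4,4,4,3](0) P2=[4,0,5,4,0,5](1)
Move 3: P2 pit3 -> P1=[4,4,4,4,4,3](0) P2=[4,0,5,0,1,6](2)
Move 4: P1 pit1 -> P1=[4,0,5,5,5,4](0) P2=[4,0,5,0,1,6](2)
Move 5: P1 pit2 -> P1=[4,0,0,6,6,5](1) P2=[5,0,5,0,1,6](2)
Move 6: P2 pit2 -> P1=[5,0,0,6,6,5](1) P2=[5,0,0,1,2,7](3)
Move 7: P2 pit3 -> P1=[5,0,0,6,6,5](1) P2=[5,0,0,0,3,7](3)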